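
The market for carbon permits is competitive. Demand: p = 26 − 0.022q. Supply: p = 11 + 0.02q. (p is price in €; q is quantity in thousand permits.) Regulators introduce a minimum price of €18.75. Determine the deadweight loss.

€15.99 thousand

Competitive equilibrium: 26 − 0.022q = 11 + 0.02q → q* = 357.1429, p* = 18.1429.
At the floor p = 18.75, quantity demanded = (26 − 18.75)/0.022 = 329.5455.
Sellers' marginal cost at q' = 329.5455: 11 + 0.02·329.5455 = 17.5909.
Δq = 357.1429 − 329.5455 = 27.5974; wedge = 18.75 − 17.5909 = 1.1591.
The triangle = ½ × 27.5974 × 1.1591 = €15.99 thousand.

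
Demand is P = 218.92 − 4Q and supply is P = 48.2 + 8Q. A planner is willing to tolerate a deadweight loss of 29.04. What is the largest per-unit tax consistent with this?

26.4

Competitive equilibrium: 218.92 − 4Q = 48.2 + 8Q → Q* = 14.2267, P* = 162.0133.
A tax t gives ΔQ = t/12 and wedge t, so DWL = t²/24.
t²/24 = 29.04 → t² = 696.96 → t = 26.4.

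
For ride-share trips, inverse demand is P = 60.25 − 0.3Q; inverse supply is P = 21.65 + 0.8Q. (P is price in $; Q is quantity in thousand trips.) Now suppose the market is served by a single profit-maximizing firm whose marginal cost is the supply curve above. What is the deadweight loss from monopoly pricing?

Competitive equilibrium: 60.25 − 0.3Q = 21.65 + 0.8Q → Q* = 35.0909, P* = 49.7227.
Marginal revenue: MR = 60.25 − 0.6Q. Set MR = MC: 60.25 − 0.6Q = 21.65 + 0.8Q → Q_m = 27.5714.
Price P_m = 60.25 − 0.3·27.5714 = 51.9786; MC(Q_m) = 21.65 + 0.8·27.5714 = 43.7071.
Competitive Q* = 35.0909, so ΔQ = 7.5195; wedge = 51.9786 − 43.7071 = 8.2715.
Welfare loss = ½ × 7.5195 × 8.2715 = $31.10 thousand.

$31.10 thousand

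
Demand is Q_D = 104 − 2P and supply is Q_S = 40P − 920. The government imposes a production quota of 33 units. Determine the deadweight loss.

129.81

In inverse form: demand P = 52 − 0.5Q, supply P = 23 + 0.025Q.
Competitive equilibrium: 52 − 0.5Q = 23 + 0.025Q → Q* = 55.2381, P* = 24.381.
At Q = 33: demand price = 52 − 0.5·33 = 35.5; supply price = 23 + 0.025·33 = 23.825.
ΔQ = 55.2381 − 33 = 22.2381; wedge = 35.5 − 23.825 = 11.675.
Deadweight loss = ½ × 22.2381 × 11.675 = 129.81.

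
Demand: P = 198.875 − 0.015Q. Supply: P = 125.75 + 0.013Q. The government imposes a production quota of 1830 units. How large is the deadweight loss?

8552.74

Competitive equilibrium: 198.875 − 0.015Q = 125.75 + 0.013Q → Q* = 2611.6071, P* = 159.7009.
At Q = 1830: demand price = 198.875 − 0.015·1830 = 171.425; supply price = 125.75 + 0.013·1830 = 149.54.
ΔQ = 2611.6071 − 1830 = 781.6071; wedge = 171.425 − 149.54 = 21.885.
Deadweight loss = ½ × 781.6071 × 21.885 = 8552.74.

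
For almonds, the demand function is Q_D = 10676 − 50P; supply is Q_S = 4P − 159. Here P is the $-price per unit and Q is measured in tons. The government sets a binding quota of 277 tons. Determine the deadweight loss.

$18142.67

In inverse form: demand P = 213.52 − 0.02Q, supply P = 39.75 + 0.25Q.
Competitive equilibrium: 213.52 − 0.02Q = 39.75 + 0.25Q → Q* = 643.5926, P* = 200.6481.
At Q = 277: demand price = 213.52 − 0.02·277 = 207.98; supply price = 39.75 + 0.25·277 = 109.
ΔQ = 643.5926 − 277 = 366.5926; wedge = 207.98 − 109 = 98.98.
Welfare loss = ½ × 366.5926 × 98.98 = $18142.67.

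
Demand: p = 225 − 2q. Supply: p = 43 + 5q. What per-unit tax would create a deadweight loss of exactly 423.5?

Competitive equilibrium: 225 − 2q = 43 + 5q → q* = 26, p* = 173.
A tax t gives Δq = t/7 and wedge t, so DWL = t²/14.
t²/14 = 423.5 → t² = 5929 → t = 77.

77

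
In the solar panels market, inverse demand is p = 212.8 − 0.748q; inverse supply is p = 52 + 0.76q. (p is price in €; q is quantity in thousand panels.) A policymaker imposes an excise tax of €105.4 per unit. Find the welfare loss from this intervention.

Competitive equilibrium: 212.8 − 0.748q = 52 + 0.76q → q* = 106.6313, p* = 133.0398.
With the tax, the buyer price exceeds the seller price by 105.4: (212.8 − 0.748q) − (52 + 0.76q) = 105.4 → q' = 36.7374.
Δq = 106.6313 − 36.7374 = 69.8939; the wedge equals the tax, 105.4.
Deadweight loss = ½ × 69.8939 × 105.4 = €3683.41 thousand.

€3683.41 thousand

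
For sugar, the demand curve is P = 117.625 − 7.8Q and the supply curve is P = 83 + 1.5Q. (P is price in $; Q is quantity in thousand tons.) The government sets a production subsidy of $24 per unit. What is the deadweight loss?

Competitive equilibrium: 117.625 − 7.8Q = 83 + 1.5Q → Q* = 3.7231, P* = 88.5847.
The subsidy lowers effective supply by 24: P = 59 + 1.5Q.
New quantity: 117.625 − 7.8Q = 59 + 1.5Q → Q' = 6.3038.
Overproduction ΔQ = 6.3038 − 3.7231 = 2.5807; wedge = subsidy = 24.
Deadweight loss = ½ × 2.5807 × 24 = $30.97 thousand.

$30.97 thousand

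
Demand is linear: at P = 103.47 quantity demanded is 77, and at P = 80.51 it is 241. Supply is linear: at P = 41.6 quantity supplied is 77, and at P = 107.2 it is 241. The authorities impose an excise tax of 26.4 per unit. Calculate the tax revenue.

3766.89

Demand slope = (80.51 − 103.47)/(241 − 77) = −0.14, so P = 114.25 − 0.14Q.
Supply slope = (107.2 − 41.6)/(241 − 77) = 0.4, so P = 10.8 + 0.4Q.
Competitive equilibrium: 114.25 − 0.14Q = 10.8 + 0.4Q → Q* = 191.5741, P* = 87.4296.
With the tax, the buyer price exceeds the seller price by 26.4: (114.25 − 0.14Q) − (10.8 + 0.4Q) = 26.4 → Q' = 142.6852.
Tax revenue = 26.4 × 142.6852 = 3766.89.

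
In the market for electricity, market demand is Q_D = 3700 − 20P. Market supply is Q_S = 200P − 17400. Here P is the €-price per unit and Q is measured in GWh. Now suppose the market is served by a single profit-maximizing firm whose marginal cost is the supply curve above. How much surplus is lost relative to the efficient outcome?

€19797.98

In inverse form: demand P = 185 − 0.05Q, supply P = 87 + 0.005Q.
Competitive equilibrium: 185 − 0.05Q = 87 + 0.005Q → Q* = 1781.81818, P* = 95.90909.
Marginal revenue: MR = 185 − 0.1Q. Set MR = MC: 185 − 0.1Q = 87 + 0.005Q → Q_m = 933.33333.
Price P_m = 185 − 0.05·933.33333 = 138.33333; MC(Q_m) = 87 + 0.005·933.33333 = 91.66667.
Competitive Q* = 1781.81818, so ΔQ = 848.48485; wedge = 138.33333 − 91.66667 = 46.66666.
The triangle = ½ × 848.48485 × 46.66666 = €19797.98.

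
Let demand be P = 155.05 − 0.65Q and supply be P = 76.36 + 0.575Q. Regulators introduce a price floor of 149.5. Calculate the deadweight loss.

Competitive equilibrium: 155.05 − 0.65Q = 76.36 + 0.575Q → Q* = 64.2367, P* = 113.2961.
At the floor P = 149.5, quantity demanded = (155.05 − 149.5)/0.65 = 8.5385.
Sellers' marginal cost at Q' = 8.5385: 76.36 + 0.575·8.5385 = 81.2696.
ΔQ = 64.2367 − 8.5385 = 55.6982; wedge = 149.5 − 81.2696 = 68.2304.
Welfare loss = ½ × 55.6982 × 68.2304 = 1900.16.

1900.16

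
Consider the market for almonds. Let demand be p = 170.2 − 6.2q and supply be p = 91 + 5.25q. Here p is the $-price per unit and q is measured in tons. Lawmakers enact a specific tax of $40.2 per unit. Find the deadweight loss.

Competitive equilibrium: 170.2 − 6.2q = 91 + 5.25q → q* = 6.917, p* = 127.3144.
With the tax, the buyer price exceeds the seller price by 40.2: (170.2 − 6.2q) − (91 + 5.25q) = 40.2 → q' = 3.4061.
Δq = 6.917 − 3.4061 = 3.5109; the wedge equals the tax, 40.2.
Welfare loss = ½ × 3.5109 × 40.2 = $70.57.

$70.57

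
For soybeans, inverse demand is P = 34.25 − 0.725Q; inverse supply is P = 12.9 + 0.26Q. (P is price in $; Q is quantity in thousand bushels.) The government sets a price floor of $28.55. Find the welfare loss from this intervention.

$93.97 thousand

Competitive equilibrium: 34.25 − 0.725Q = 12.9 + 0.26Q → Q* = 21.6751, P* = 18.5355.
At the floor P = 28.55, quantity demanded = (34.25 − 28.55)/0.725 = 7.8621.
Sellers' marginal cost at Q' = 7.8621: 12.9 + 0.26·7.8621 = 14.9441.
ΔQ = 21.6751 − 7.8621 = 13.813; wedge = 28.55 − 14.9441 = 13.6059.
Deadweight loss = ½ × 13.813 × 13.6059 = $93.97 thousand.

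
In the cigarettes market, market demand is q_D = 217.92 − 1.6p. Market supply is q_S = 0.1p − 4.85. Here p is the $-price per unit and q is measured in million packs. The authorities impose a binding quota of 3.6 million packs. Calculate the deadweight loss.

$115.07 million

In inverse form: demand p = 136.2 − 0.625q, supply p = 48.5 + 10q.
Competitive equilibrium: 136.2 − 0.625q = 48.5 + 10q → q* = 8.2541, p* = 131.0412.
At q = 3.6: demand price = 136.2 − 0.625·3.6 = 133.95; supply price = 48.5 + 10·3.6 = 84.5.
Δq = 8.2541 − 3.6 = 4.6541; wedge = 133.95 − 84.5 = 49.45.
Deadweight loss = ½ × 4.6541 × 49.45 = $115.07 million.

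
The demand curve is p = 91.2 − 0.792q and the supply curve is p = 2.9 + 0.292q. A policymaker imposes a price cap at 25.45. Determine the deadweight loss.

9.71

Competitive equilibrium: 91.2 − 0.792q = 2.9 + 0.292q → q* = 81.4576, p* = 26.6856.
At the ceiling p = 25.45, quantity supplied = (25.45 − 2.9)/0.292 = 77.226.
Willingness to pay at q' = 77.226: 91.2 − 0.792·77.226 = 30.037.
Δq = 81.4576 − 77.226 = 4.2316; wedge = 30.037 − 25.45 = 4.587.
DWL = ½ × 4.2316 × 4.587 = 9.71.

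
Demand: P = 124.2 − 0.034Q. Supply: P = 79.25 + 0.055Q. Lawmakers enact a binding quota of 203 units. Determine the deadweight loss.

4060.09

Competitive equilibrium: 124.2 − 0.034Q = 79.25 + 0.055Q → Q* = 505.0562, P* = 107.0281.
At Q = 203: demand price = 124.2 − 0.034·203 = 117.298; supply price = 79.25 + 0.055·203 = 90.415.
ΔQ = 505.0562 − 203 = 302.0562; wedge = 117.298 − 90.415 = 26.883.
Welfare loss = ½ × 302.0562 × 26.883 = 4060.09.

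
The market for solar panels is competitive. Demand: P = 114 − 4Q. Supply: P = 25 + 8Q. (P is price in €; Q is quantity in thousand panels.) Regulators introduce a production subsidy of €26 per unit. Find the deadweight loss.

€28.17 thousand

Competitive equilibrium: 114 − 4Q = 25 + 8Q → Q* = 7.4167, P* = 84.3333.
The subsidy lowers effective supply by 26: P = 8Q − 1.
New quantity: 114 − 4Q = 8Q − 1 → Q' = 9.5833.
Overproduction ΔQ = 9.5833 − 7.4167 = 2.1666; wedge = subsidy = 26.
DWL = ½ × 2.1666 × 26 = €28.17 thousand.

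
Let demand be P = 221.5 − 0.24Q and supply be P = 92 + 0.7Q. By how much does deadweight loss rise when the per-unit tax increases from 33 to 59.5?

1303.86

Competitive equilibrium: 221.5 − 0.24Q = 92 + 0.7Q → Q* = 137.766, P* = 188.4362.
For a per-unit tax t: ΔQ = t/0.94, so DWL = ½·t·(t/0.94) = t²/1.88.
At t = 33: DWL = 579.255. At t = 59.5: DWL = 1883.112.
Increase = 1883.112 − 579.255 = 1303.86.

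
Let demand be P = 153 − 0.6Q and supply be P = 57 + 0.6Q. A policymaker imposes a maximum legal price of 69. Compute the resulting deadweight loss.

2160

Competitive equilibrium: 153 − 0.6Q = 57 + 0.6Q → Q* = 80, P* = 105.
At the ceiling P = 69, quantity supplied = (69 − 57)/0.6 = 20.
Willingness to pay at Q' = 20: 153 − 0.6·20 = 141.
ΔQ = 80 − 20 = 60; wedge = 141 − 69 = 72.
The triangle = ½ × 60 × 72 = 2160.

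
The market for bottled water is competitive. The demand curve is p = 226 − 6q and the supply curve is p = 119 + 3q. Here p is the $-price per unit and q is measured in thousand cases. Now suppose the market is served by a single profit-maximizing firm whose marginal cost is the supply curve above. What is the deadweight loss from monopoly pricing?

Competitive equilibrium: 226 − 6q = 119 + 3q → q* = 11.8889, p* = 154.6667.
Marginal revenue: MR = 226 − 12q. Set MR = MC: 226 − 12q = 119 + 3q → q_m = 7.1333.
Price p_m = 226 − 6·7.1333 = 183.2002; MC(q_m) = 119 + 3·7.1333 = 140.3999.
Competitive q* = 11.8889, so Δq = 4.7556; wedge = 183.2002 − 140.3999 = 42.8003.
Welfare loss = ½ × 4.7556 × 42.8003 = $101.77 thousand.

$101.77 thousand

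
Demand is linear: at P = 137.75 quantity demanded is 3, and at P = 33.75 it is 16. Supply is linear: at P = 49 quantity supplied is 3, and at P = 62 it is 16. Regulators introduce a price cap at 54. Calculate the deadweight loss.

Demand slope = (33.75 − 137.75)/(16 − 3) = −8, so P = 161.75 − 8Q.
Supply slope = (62 − 49)/(16 − 3) = 1, so P = 46 + Q.
Competitive equilibrium: 161.75 − 8Q = 46 + Q → Q* = 12.8611, P* = 58.8611.
At the ceiling P = 54, quantity supplied = (54 − 46)/1 = 8.
Willingness to pay at Q' = 8: 161.75 − 8·8 = 97.75.
ΔQ = 12.8611 − 8 = 4.8611; wedge = 97.75 − 54 = 43.75.
DWL = ½ × 4.8611 × 43.75 = 106.34.

106.34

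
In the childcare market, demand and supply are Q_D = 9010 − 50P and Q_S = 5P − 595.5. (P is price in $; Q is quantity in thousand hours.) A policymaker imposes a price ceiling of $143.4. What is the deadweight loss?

$2684.77 thousand

In inverse form: demand P = 180.2 − 0.02Q, supply P = 119.1 + 0.2Q.
Competitive equilibrium: 180.2 − 0.02Q = 119.1 + 0.2Q → Q* = 277.7273, P* = 174.6455.
At the ceiling P = 143.4, quantity supplied = (143.4 − 119.1)/0.2 = 121.5.
Willingness to pay at Q' = 121.5: 180.2 − 0.02·121.5 = 177.77.
ΔQ = 277.7273 − 121.5 = 156.2273; wedge = 177.77 − 143.4 = 34.37.
Deadweight loss = ½ × 156.2273 × 34.37 = $2684.77 thousand.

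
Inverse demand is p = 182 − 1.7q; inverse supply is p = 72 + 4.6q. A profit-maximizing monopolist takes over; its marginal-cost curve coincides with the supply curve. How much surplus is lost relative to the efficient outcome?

Competitive equilibrium: 182 − 1.7q = 72 + 4.6q → q* = 17.4603, p* = 152.3175.
Marginal revenue: MR = 182 − 3.4q. Set MR = MC: 182 − 3.4q = 72 + 4.6q → q_m = 13.75.
Price p_m = 182 − 1.7·13.75 = 158.625; MC(q_m) = 72 + 4.6·13.75 = 135.25.
Competitive q* = 17.4603, so Δq = 3.7103; wedge = 158.625 − 135.25 = 23.375.
Deadweight loss = ½ × 3.7103 × 23.375 = 43.36.

43.36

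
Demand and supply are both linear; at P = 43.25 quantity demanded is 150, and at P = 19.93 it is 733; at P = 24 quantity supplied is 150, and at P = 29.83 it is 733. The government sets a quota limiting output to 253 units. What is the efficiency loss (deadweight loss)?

Demand slope = (19.93 − 43.25)/(733 − 150) = −0.04, so P = 49.25 − 0.04Q.
Supply slope = (29.83 − 24)/(733 − 150) = 0.01, so P = 22.5 + 0.01Q.
Competitive equilibrium: 49.25 − 0.04Q = 22.5 + 0.01Q → Q* = 535, P* = 27.85.
At Q = 253: demand price = 49.25 − 0.04·253 = 39.13; supply price = 22.5 + 0.01·253 = 25.03.
ΔQ = 535 − 253 = 282; wedge = 39.13 − 25.03 = 14.1.
Deadweight loss = ½ × 282 × 14.1 = 1988.10.

1988.10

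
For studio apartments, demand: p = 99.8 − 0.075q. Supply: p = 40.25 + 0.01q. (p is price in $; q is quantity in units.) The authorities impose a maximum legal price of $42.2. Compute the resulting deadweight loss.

$10863.83

Competitive equilibrium: 99.8 − 0.075q = 40.25 + 0.01q → q* = 700.5882, p* = 47.2559.
At the ceiling p = 42.2, quantity supplied = (42.2 − 40.25)/0.01 = 195.
Willingness to pay at q' = 195: 99.8 − 0.075·195 = 85.175.
Δq = 700.5882 − 195 = 505.5882; wedge = 85.175 − 42.2 = 42.975.
Deadweight loss = ½ × 505.5882 × 42.975 = $10863.83.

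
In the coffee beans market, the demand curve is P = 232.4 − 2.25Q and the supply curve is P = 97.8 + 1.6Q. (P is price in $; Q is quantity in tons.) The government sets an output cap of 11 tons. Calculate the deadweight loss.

Competitive equilibrium: 232.4 − 2.25Q = 97.8 + 1.6Q → Q* = 34.961, P* = 153.7377.
At Q = 11: demand price = 232.4 − 2.25·11 = 207.65; supply price = 97.8 + 1.6·11 = 115.4.
ΔQ = 34.961 − 11 = 23.961; wedge = 207.65 − 115.4 = 92.25.
The triangle = ½ × 23.961 × 92.25 = $1105.20.

$1105.20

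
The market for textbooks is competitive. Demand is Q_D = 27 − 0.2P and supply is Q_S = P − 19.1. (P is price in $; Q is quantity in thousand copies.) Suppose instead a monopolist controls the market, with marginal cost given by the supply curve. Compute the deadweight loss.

$231.28 thousand

In inverse form: demand P = 135 − 5Q, supply P = 19.1 + Q.
Competitive equilibrium: 135 − 5Q = 19.1 + Q → Q* = 19.3167, P* = 38.4167.
Marginal revenue: MR = 135 − 10Q. Set MR = MC: 135 − 10Q = 19.1 + Q → Q_m = 10.5364.
Price P_m = 135 − 5·10.5364 = 82.318; MC(Q_m) = 19.1 + 1·10.5364 = 29.6364.
Competitive Q* = 19.3167, so ΔQ = 8.7803; wedge = 82.318 − 29.6364 = 52.6816.
Deadweight loss = ½ × 8.7803 × 52.6816 = $231.28 thousand.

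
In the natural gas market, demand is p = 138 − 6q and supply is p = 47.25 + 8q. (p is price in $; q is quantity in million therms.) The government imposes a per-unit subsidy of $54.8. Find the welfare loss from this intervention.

$107.25 million

Competitive equilibrium: 138 − 6q = 47.25 + 8q → q* = 6.4821, p* = 99.1071.
The subsidy lowers effective supply by 54.8: p = 8q − 7.55.
New quantity: 138 − 6q = 8q − 7.55 → q' = 10.3964.
Overproduction Δq = 10.3964 − 6.4821 = 3.9143; wedge = subsidy = 54.8.
Deadweight loss = ½ × 3.9143 × 54.8 = $107.25 million.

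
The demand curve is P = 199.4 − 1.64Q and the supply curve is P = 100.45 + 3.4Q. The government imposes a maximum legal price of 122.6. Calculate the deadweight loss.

433.66

Competitive equilibrium: 199.4 − 1.64Q = 100.45 + 3.4Q → Q* = 19.6329, P* = 167.202.
At the ceiling P = 122.6, quantity supplied = (122.6 − 100.45)/3.4 = 6.5147.
Willingness to pay at Q' = 6.5147: 199.4 − 1.64·6.5147 = 188.7159.
ΔQ = 19.6329 − 6.5147 = 13.1182; wedge = 188.7159 − 122.6 = 66.1159.
Deadweight loss = ½ × 13.1182 × 66.1159 = 433.66.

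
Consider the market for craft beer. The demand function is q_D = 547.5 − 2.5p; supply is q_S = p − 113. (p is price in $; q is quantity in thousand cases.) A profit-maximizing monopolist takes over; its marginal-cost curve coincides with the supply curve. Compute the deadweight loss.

$198.17 thousand

In inverse form: demand p = 219 − 0.4q, supply p = 113 + q.
Competitive equilibrium: 219 − 0.4q = 113 + q → q* = 75.7143, p* = 188.7143.
Marginal revenue: MR = 219 − 0.8q. Set MR = MC: 219 − 0.8q = 113 + q → q_m = 58.8889.
Price p_m = 219 − 0.4·58.8889 = 195.4444; MC(q_m) = 113 + 1·58.8889 = 171.8889.
Competitive q* = 75.7143, so Δq = 16.8254; wedge = 195.4444 − 171.8889 = 23.5555.
DWL = ½ × 16.8254 × 23.5555 = $198.17 thousand.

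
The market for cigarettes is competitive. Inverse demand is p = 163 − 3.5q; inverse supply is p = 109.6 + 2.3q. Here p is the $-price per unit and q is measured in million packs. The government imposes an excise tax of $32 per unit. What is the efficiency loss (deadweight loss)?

$88.28 million

Competitive equilibrium: 163 − 3.5q = 109.6 + 2.3q → q* = 9.2069, p* = 130.7759.
With the tax, the buyer price exceeds the seller price by 32: (163 − 3.5q) − (109.6 + 2.3q) = 32 → q' = 3.6897.
Δq = 9.2069 − 3.6897 = 5.5172; the wedge equals the tax, 32.
Welfare loss = ½ × 5.5172 × 32 = $88.28 million.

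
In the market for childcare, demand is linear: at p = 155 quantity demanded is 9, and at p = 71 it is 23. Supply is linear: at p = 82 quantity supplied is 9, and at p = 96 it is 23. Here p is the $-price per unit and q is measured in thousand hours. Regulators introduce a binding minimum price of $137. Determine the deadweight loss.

$193.14 thousand

Demand slope = (71 − 155)/(23 − 9) = −6, so p = 209 − 6q.
Supply slope = (96 − 82)/(23 − 9) = 1, so p = 73 + q.
Competitive equilibrium: 209 − 6q = 73 + q → q* = 19.4286, p* = 92.4286.
At the floor p = 137, quantity demanded = (209 − 137)/6 = 12.
Sellers' marginal cost at q' = 12: 73 + 1·12 = 85.
Δq = 19.4286 − 12 = 7.4286; wedge = 137 − 85 = 52.
The triangle = ½ × 7.4286 × 52 = $193.14 thousand.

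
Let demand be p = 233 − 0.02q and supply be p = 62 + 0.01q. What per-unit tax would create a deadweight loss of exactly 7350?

21

Competitive equilibrium: 233 − 0.02q = 62 + 0.01q → q* = 5700, p* = 119.
A tax t gives Δq = t/0.03 and wedge t, so DWL = t²/0.06.
t²/0.06 = 7350 → t² = 441 → t = 21.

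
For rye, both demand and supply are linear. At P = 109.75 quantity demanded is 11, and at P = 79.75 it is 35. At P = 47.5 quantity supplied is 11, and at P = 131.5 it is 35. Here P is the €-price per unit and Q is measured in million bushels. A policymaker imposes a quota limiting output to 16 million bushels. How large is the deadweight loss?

Demand slope = (79.75 − 109.75)/(35 − 11) = −1.25, so P = 123.5 − 1.25Q.
Supply slope = (131.5 − 47.5)/(35 − 11) = 3.5, so P = 9 + 3.5Q.
Competitive equilibrium: 123.5 − 1.25Q = 9 + 3.5Q → Q* = 24.1053, P* = 93.3684.
At Q = 16: demand price = 123.5 − 1.25·16 = 103.5; supply price = 9 + 3.5·16 = 65.
ΔQ = 24.1053 − 16 = 8.1053; wedge = 103.5 − 65 = 38.5.
Welfare loss = ½ × 8.1053 × 38.5 = €156.03 million.

€156.03 million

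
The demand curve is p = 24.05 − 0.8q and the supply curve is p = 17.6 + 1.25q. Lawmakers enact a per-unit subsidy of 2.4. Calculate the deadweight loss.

1.40

Competitive equilibrium: 24.05 − 0.8q = 17.6 + 1.25q → q* = 3.1463, p* = 21.5329.
The subsidy lowers effective supply by 2.4: p = 15.2 + 1.25q.
New quantity: 24.05 − 0.8q = 15.2 + 1.25q → q' = 4.3171.
Overproduction Δq = 4.3171 − 3.1463 = 1.1708; wedge = subsidy = 2.4.
The triangle = ½ × 1.1708 × 2.4 = 1.40.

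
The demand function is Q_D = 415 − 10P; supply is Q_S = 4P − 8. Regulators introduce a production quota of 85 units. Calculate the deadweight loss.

135.80

In inverse form: demand P = 41.5 − 0.1Q, supply P = 2 + 0.25Q.
Competitive equilibrium: 41.5 − 0.1Q = 2 + 0.25Q → Q* = 112.8571, P* = 30.2143.
At Q = 85: demand price = 41.5 − 0.1·85 = 33; supply price = 2 + 0.25·85 = 23.25.
ΔQ = 112.8571 − 85 = 27.8571; wedge = 33 − 23.25 = 9.75.
DWL = ½ × 27.8571 × 9.75 = 135.80.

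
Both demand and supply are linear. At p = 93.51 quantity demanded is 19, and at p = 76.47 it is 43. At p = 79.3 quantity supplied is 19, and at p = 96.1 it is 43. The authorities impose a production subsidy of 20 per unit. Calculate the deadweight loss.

141.84

Demand slope = (76.47 − 93.51)/(43 − 19) = −0.71, so p = 107 − 0.71q.
Supply slope = (96.1 − 79.3)/(43 − 19) = 0.7, so p = 66 + 0.7q.
Competitive equilibrium: 107 − 0.71q = 66 + 0.7q → q* = 29.078, p* = 86.3546.
The subsidy lowers effective supply by 20: p = 46 + 0.7q.
New quantity: 107 − 0.71q = 46 + 0.7q → q' = 43.2624.
Overproduction Δq = 43.2624 − 29.078 = 14.1844; wedge = subsidy = 20.
Welfare loss = ½ × 14.1844 × 20 = 141.84.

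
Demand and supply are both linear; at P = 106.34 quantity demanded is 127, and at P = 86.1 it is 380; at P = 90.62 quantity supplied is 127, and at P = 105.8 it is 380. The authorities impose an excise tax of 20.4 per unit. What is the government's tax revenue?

Demand slope = (86.1 − 106.34)/(380 − 127) = −0.08, so P = 116.5 − 0.08Q.
Supply slope = (105.8 − 90.62)/(380 − 127) = 0.06, so P = 83 + 0.06Q.
Competitive equilibrium: 116.5 − 0.08Q = 83 + 0.06Q → Q* = 239.2857, P* = 97.3571.
With the tax, the buyer price exceeds the seller price by 20.4: (116.5 − 0.08Q) − (83 + 0.06Q) = 20.4 → Q' = 93.5714.
Tax revenue = 20.4 × 93.5714 = 1908.86.

1908.86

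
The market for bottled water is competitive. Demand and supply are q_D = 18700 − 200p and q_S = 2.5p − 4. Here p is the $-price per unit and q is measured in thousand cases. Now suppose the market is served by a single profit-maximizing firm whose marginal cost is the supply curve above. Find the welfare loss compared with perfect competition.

$1.55 thousand

In inverse form: demand p = 93.5 − 0.005q, supply p = 1.6 + 0.4q.
Competitive equilibrium: 93.5 − 0.005q = 1.6 + 0.4q → q* = 226.9136, p* = 92.3654.
Marginal revenue: MR = 93.5 − 0.01q. Set MR = MC: 93.5 − 0.01q = 1.6 + 0.4q → q_m = 224.1463.
Price p_m = 93.5 − 0.005·224.1463 = 92.3793; MC(q_m) = 1.6 + 0.4·224.1463 = 91.2585.
Competitive q* = 226.9136, so Δq = 2.7673; wedge = 92.3793 − 91.2585 = 1.1208.
Deadweight loss = ½ × 2.7673 × 1.1208 = $1.55 thousand.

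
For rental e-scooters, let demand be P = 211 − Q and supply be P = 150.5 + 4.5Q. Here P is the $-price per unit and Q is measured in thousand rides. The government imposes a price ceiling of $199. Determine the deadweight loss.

$0.14 thousand

Competitive equilibrium: 211 − Q = 150.5 + 4.5Q → Q* = 11, P* = 200.
At the ceiling P = 199, quantity supplied = (199 − 150.5)/4.5 = 10.7778.
Willingness to pay at Q' = 10.7778: 211 − 1·10.7778 = 200.2222.
ΔQ = 11 − 10.7778 = 0.2222; wedge = 200.2222 − 199 = 1.2222.
Deadweight loss = ½ × 0.2222 × 1.2222 = $0.14 thousand.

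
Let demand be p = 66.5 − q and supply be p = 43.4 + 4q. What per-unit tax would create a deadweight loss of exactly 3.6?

Competitive equilibrium: 66.5 − q = 43.4 + 4q → q* = 4.62, p* = 61.88.
A tax t gives Δq = t/5 and wedge t, so DWL = t²/10.
t²/10 = 3.6 → t² = 36 → t = 6.

6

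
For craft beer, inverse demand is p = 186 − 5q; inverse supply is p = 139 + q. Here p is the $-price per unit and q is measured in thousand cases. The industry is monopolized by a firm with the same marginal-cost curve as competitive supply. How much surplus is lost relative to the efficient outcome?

$38.03 thousand

Competitive equilibrium: 186 − 5q = 139 + q → q* = 7.8333, p* = 146.8333.
Marginal revenue: MR = 186 − 10q. Set MR = MC: 186 − 10q = 139 + q → q_m = 4.2727.
Price p_m = 186 − 5·4.2727 = 164.6365; MC(q_m) = 139 + 1·4.2727 = 143.2727.
Competitive q* = 7.8333, so Δq = 3.5606; wedge = 164.6365 − 143.2727 = 21.3638.
DWL = ½ × 3.5606 × 21.3638 = $38.03 thousand.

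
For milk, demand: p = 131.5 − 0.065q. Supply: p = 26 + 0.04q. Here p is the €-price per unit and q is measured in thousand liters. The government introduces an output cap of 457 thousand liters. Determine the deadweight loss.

Competitive equilibrium: 131.5 − 0.065q = 26 + 0.04q → q* = 1004.7619, p* = 66.1905.
At q = 457: demand price = 131.5 − 0.065·457 = 101.795; supply price = 26 + 0.04·457 = 44.28.
Δq = 1004.7619 − 457 = 547.7619; wedge = 101.795 − 44.28 = 57.515.
DWL = ½ × 547.7619 × 57.515 = €15752.26 thousand.

€15752.26 thousand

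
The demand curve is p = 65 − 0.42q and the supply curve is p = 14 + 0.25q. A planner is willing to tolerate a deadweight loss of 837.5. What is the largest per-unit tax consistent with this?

Competitive equilibrium: 65 − 0.42q = 14 + 0.25q → q* = 76.1194, p* = 33.0299.
A tax t gives Δq = t/0.67 and wedge t, so DWL = t²/1.34.
t²/1.34 = 837.5 → t² = 1122.25 → t = 33.5.

33.5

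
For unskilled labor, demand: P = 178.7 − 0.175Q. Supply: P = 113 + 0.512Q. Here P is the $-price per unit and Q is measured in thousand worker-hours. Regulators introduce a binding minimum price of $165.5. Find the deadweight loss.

Competitive equilibrium: 178.7 − 0.175Q = 113 + 0.512Q → Q* = 95.6332, P* = 161.9642.
At the floor P = 165.5, quantity demanded = (178.7 − 165.5)/0.175 = 75.4286.
Sellers' marginal cost at Q' = 75.4286: 113 + 0.512·75.4286 = 151.6194.
ΔQ = 95.6332 − 75.4286 = 20.2046; wedge = 165.5 − 151.6194 = 13.8806.
DWL = ½ × 20.2046 × 13.8806 = $140.23 thousand.

$140.23 thousand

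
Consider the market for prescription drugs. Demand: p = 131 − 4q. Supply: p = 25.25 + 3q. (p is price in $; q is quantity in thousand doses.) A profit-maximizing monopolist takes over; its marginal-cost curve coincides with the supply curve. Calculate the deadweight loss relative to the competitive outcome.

Competitive equilibrium: 131 − 4q = 25.25 + 3q → q* = 15.1071, p* = 70.5714.
Marginal revenue: MR = 131 − 8q. Set MR = MC: 131 − 8q = 25.25 + 3q → q_m = 9.6136.
Price p_m = 131 − 4·9.6136 = 92.5456; MC(q_m) = 25.25 + 3·9.6136 = 54.0908.
Competitive q* = 15.1071, so Δq = 5.4935; wedge = 92.5456 − 54.0908 = 38.4548.
Welfare loss = ½ × 5.4935 × 38.4548 = $105.63 thousand.

$105.63 thousand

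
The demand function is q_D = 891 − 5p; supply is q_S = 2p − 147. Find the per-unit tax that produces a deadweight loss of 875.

35

In inverse form: demand p = 178.2 − 0.2q, supply p = 73.5 + 0.5q.
Competitive equilibrium: 178.2 − 0.2q = 73.5 + 0.5q → q* = 149.5714, p* = 148.2857.
A tax t gives Δq = t/0.7 and wedge t, so DWL = t²/1.4.
t²/1.4 = 875 → t² = 1225 → t = 35.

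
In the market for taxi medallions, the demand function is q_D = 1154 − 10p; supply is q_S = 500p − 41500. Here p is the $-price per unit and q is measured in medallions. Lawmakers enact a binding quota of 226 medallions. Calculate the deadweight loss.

In inverse form: demand p = 115.4 − 0.1q, supply p = 83 + 0.002q.
Competitive equilibrium: 115.4 − 0.1q = 83 + 0.002q → q* = 317.6471, p* = 83.6353.
At q = 226: demand price = 115.4 − 0.1·226 = 92.8; supply price = 83 + 0.002·226 = 83.452.
Δq = 317.6471 − 226 = 91.6471; wedge = 92.8 − 83.452 = 9.348.
The triangle = ½ × 91.6471 × 9.348 = $428.36.

$428.36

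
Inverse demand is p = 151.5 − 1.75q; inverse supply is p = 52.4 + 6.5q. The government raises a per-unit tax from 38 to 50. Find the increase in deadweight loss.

64

Competitive equilibrium: 151.5 − 1.75q = 52.4 + 6.5q → q* = 12.0121, p* = 130.4788.
For a per-unit tax t: Δq = t/8.25, so DWL = ½·t·(t/8.25) = t²/16.5.
At t = 38: DWL = 87.515. At t = 50: DWL = 151.515.
Increase = 151.515 − 87.515 = 64.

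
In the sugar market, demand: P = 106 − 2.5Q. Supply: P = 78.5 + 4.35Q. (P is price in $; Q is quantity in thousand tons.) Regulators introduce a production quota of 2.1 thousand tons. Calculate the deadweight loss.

Competitive equilibrium: 106 − 2.5Q = 78.5 + 4.35Q → Q* = 4.0146, P* = 95.9635.
At Q = 2.1: demand price = 106 − 2.5·2.1 = 100.75; supply price = 78.5 + 4.35·2.1 = 87.635.
ΔQ = 4.0146 − 2.1 = 1.9146; wedge = 100.75 − 87.635 = 13.115.
Welfare loss = ½ × 1.9146 × 13.115 = $12.55 thousand.

$12.55 thousand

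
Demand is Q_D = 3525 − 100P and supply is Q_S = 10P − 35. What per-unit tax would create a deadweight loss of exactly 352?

In inverse form: demand P = 35.25 − 0.01Q, supply P = 3.5 + 0.1Q.
Competitive equilibrium: 35.25 − 0.01Q = 3.5 + 0.1Q → Q* = 288.6364, P* = 32.3636.
A tax t gives ΔQ = t/0.11 and wedge t, so DWL = t²/0.22.
t²/0.22 = 352 → t² = 77.44 → t = 8.8.

8.8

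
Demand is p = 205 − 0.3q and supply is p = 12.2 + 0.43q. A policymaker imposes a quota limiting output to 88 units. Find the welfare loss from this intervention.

11320.32

Competitive equilibrium: 205 − 0.3q = 12.2 + 0.43q → q* = 264.10959, p* = 125.76712.
At q = 88: demand price = 205 − 0.3·88 = 178.6; supply price = 12.2 + 0.43·88 = 50.04.
Δq = 264.10959 − 88 = 176.10959; wedge = 178.6 − 50.04 = 128.56.
Deadweight loss = ½ × 176.10959 × 128.56 = 11320.32.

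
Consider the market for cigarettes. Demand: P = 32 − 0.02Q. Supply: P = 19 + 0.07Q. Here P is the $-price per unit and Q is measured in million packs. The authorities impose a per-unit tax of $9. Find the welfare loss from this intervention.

Competitive equilibrium: 32 − 0.02Q = 19 + 0.07Q → Q* = 144.4444, P* = 29.1111.
With the tax, the buyer price exceeds the seller price by 9: (32 − 0.02Q) − (19 + 0.07Q) = 9 → Q' = 44.4444.
ΔQ = 144.4444 − 44.4444 = 100; the wedge equals the tax, 9.
DWL = ½ × 100 × 9 = $450 million.

$450 million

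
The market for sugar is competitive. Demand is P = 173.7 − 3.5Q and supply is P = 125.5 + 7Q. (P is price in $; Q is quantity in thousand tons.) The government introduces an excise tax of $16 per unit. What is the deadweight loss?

Competitive equilibrium: 173.7 − 3.5Q = 125.5 + 7Q → Q* = 4.5905, P* = 157.6333.
With the tax, the buyer price exceeds the seller price by 16: (173.7 − 3.5Q) − (125.5 + 7Q) = 16 → Q' = 3.0667.
ΔQ = 4.5905 − 3.0667 = 1.5238; the wedge equals the tax, 16.
Welfare loss = ½ × 1.5238 × 16 = $12.19 thousand.

$12.19 thousand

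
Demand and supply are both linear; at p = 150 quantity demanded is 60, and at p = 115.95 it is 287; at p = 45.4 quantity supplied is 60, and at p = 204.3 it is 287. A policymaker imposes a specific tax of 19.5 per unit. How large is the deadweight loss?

Demand slope = (115.95 − 150)/(287 − 60) = −0.15, so p = 159 − 0.15q.
Supply slope = (204.3 − 45.4)/(287 − 60) = 0.7, so p = 3.4 + 0.7q.
Competitive equilibrium: 159 − 0.15q = 3.4 + 0.7q → q* = 183.0588, p* = 131.5412.
With the tax, the buyer price exceeds the seller price by 19.5: (159 − 0.15q) − (3.4 + 0.7q) = 19.5 → q' = 160.1176.
Δq = 183.0588 − 160.1176 = 22.9412; the wedge equals the tax, 19.5.
Deadweight loss = ½ × 22.9412 × 19.5 = 223.68.

223.68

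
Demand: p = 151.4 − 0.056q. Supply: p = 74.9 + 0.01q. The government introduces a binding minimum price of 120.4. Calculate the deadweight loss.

12099.58

Competitive equilibrium: 151.4 − 0.056q = 74.9 + 0.01q → q* = 1159.0909, p* = 86.4909.
At the floor p = 120.4, quantity demanded = (151.4 − 120.4)/0.056 = 553.5714.
Sellers' marginal cost at q' = 553.5714: 74.9 + 0.01·553.5714 = 80.4357.
Δq = 1159.0909 − 553.5714 = 605.5195; wedge = 120.4 − 80.4357 = 39.9643.
Welfare loss = ½ × 605.5195 × 39.9643 = 12099.58.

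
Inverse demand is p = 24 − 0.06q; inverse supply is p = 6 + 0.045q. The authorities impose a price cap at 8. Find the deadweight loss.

846.56

Competitive equilibrium: 24 − 0.06q = 6 + 0.045q → q* = 171.4286, p* = 13.7143.
At the ceiling p = 8, quantity supplied = (8 − 6)/0.045 = 44.4444.
Willingness to pay at q' = 44.4444: 24 − 0.06·44.4444 = 21.3333.
Δq = 171.4286 − 44.4444 = 126.9842; wedge = 21.3333 − 8 = 13.3333.
The triangle = ½ × 126.9842 × 13.3333 = 846.56.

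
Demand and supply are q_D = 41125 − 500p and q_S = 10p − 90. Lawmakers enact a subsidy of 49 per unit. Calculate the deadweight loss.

In inverse form: demand p = 82.25 − 0.002q, supply p = 9 + 0.1q.
Competitive equilibrium: 82.25 − 0.002q = 9 + 0.1q → q* = 718.1373, p* = 80.8137.
The subsidy lowers effective supply by 49: p = 0.1q − 40.
New quantity: 82.25 − 0.002q = 0.1q − 40 → q' = 1198.5294.
Overproduction Δq = 1198.5294 − 718.1373 = 480.3921; wedge = subsidy = 49.
The triangle = ½ × 480.3921 × 49 = 11769.61.

11769.61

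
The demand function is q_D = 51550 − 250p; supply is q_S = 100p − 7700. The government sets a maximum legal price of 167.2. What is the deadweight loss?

In inverse form: demand p = 206.2 − 0.004q, supply p = 77 + 0.01q.
Competitive equilibrium: 206.2 − 0.004q = 77 + 0.01q → q* = 9228.5714, p* = 169.2857.
At the ceiling p = 167.2, quantity supplied = (167.2 − 77)/0.01 = 9020.
Willingness to pay at q' = 9020: 206.2 − 0.004·9020 = 170.12.
Δq = 9228.5714 − 9020 = 208.5714; wedge = 170.12 − 167.2 = 2.92.
Welfare loss = ½ × 208.5714 × 2.92 = 304.51.

304.51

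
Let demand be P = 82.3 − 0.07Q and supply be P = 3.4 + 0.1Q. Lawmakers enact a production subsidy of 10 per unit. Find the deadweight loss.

294.12

Competitive equilibrium: 82.3 − 0.07Q = 3.4 + 0.1Q → Q* = 464.1176, P* = 49.8118.
The subsidy lowers effective supply by 10: P = 0.1Q − 6.6.
New quantity: 82.3 − 0.07Q = 0.1Q − 6.6 → Q' = 522.9412.
Overproduction ΔQ = 522.9412 − 464.1176 = 58.8236; wedge = subsidy = 10.
The triangle = ½ × 58.8236 × 10 = 294.12.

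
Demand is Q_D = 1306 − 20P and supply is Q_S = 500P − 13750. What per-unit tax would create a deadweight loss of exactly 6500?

In inverse form: demand P = 65.3 − 0.05Q, supply P = 27.5 + 0.002Q.
Competitive equilibrium: 65.3 − 0.05Q = 27.5 + 0.002Q → Q* = 726.9231, P* = 28.9538.
A tax t gives ΔQ = t/0.052 and wedge t, so DWL = t²/0.104.
t²/0.104 = 6500 → t² = 676 → t = 26.

26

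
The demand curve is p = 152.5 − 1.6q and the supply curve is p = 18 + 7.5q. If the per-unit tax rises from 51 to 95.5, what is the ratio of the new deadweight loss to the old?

Competitive equilibrium: 152.5 − 1.6q = 18 + 7.5q → q* = 14.7802, p* = 128.8516.
For a per-unit tax t: Δq = t/9.1, so DWL = ½·t·(t/9.1) = t²/18.2.
At t = 51: DWL = 142.912. At t = 95.5: DWL = 501.113.
Ratio = (95.5/51)² = 3.506.

3.506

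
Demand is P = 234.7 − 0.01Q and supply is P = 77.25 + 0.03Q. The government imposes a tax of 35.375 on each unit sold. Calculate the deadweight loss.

15642.38

Competitive equilibrium: 234.7 − 0.01Q = 77.25 + 0.03Q → Q* = 3936.25, P* = 195.3375.
With the tax, the buyer price exceeds the seller price by 35.375: (234.7 − 0.01Q) − (77.25 + 0.03Q) = 35.375 → Q' = 3051.875.
ΔQ = 3936.25 − 3051.875 = 884.375; the wedge equals the tax, 35.375.
Deadweight loss = ½ × 884.375 × 35.375 = 15642.38.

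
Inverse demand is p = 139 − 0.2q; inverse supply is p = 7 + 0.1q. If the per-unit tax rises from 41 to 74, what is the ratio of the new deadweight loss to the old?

Competitive equilibrium: 139 − 0.2q = 7 + 0.1q → q* = 440, p* = 51.
For a per-unit tax t: Δq = t/0.3, so DWL = ½·t·(t/0.3) = t²/0.6.
At t = 41: DWL = 2801.667. At t = 74: DWL = 9126.667.
Ratio = (74/41)² = 3.258.

3.258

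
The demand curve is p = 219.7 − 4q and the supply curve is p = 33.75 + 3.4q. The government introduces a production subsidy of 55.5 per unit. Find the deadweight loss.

Competitive equilibrium: 219.7 − 4q = 33.75 + 3.4q → q* = 25.1284, p* = 119.1865.
The subsidy lowers effective supply by 55.5: p = 3.4q − 21.75.
New quantity: 219.7 − 4q = 3.4q − 21.75 → q' = 32.6284.
Overproduction Δq = 32.6284 − 25.1284 = 7.5; wedge = subsidy = 55.5.
Welfare loss = ½ × 7.5 × 55.5 = 208.125.

208.125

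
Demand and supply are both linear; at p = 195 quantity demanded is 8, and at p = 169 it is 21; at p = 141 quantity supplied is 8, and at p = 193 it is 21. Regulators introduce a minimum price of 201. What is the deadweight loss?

432

Demand slope = (169 − 195)/(21 − 8) = −2, so p = 211 − 2q.
Supply slope = (193 − 141)/(21 − 8) = 4, so p = 109 + 4q.
Competitive equilibrium: 211 − 2q = 109 + 4q → q* = 17, p* = 177.
At the floor p = 201, quantity demanded = (211 − 201)/2 = 5.
Sellers' marginal cost at q' = 5: 109 + 4·5 = 129.
Δq = 17 − 5 = 12; wedge = 201 − 129 = 72.
Welfare loss = ½ × 12 × 72 = 432.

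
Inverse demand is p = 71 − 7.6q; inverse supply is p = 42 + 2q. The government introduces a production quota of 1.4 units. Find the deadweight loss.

12.61

Competitive equilibrium: 71 − 7.6q = 42 + 2q → q* = 3.0208, p* = 48.0417.
At q = 1.4: demand price = 71 − 7.6·1.4 = 60.36; supply price = 42 + 2·1.4 = 44.8.
Δq = 3.0208 − 1.4 = 1.6208; wedge = 60.36 − 44.8 = 15.56.
The triangle = ½ × 1.6208 × 15.56 = 12.61.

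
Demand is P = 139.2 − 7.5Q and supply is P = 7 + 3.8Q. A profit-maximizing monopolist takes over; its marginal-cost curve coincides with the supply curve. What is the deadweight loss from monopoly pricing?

123.07

Competitive equilibrium: 139.2 − 7.5Q = 7 + 3.8Q → Q* = 11.6991, P* = 51.4566.
Marginal revenue: MR = 139.2 − 15Q. Set MR = MC: 139.2 − 15Q = 7 + 3.8Q → Q_m = 7.0319.
Price P_m = 139.2 − 7.5·7.0319 = 86.4608; MC(Q_m) = 7 + 3.8·7.0319 = 33.7212.
Competitive Q* = 11.6991, so ΔQ = 4.6672; wedge = 86.4608 − 33.7212 = 52.7396.
DWL = ½ × 4.6672 × 52.7396 = 123.07.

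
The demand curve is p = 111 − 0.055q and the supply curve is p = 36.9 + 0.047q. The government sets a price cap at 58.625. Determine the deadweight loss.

3560.87

Competitive equilibrium: 111 − 0.055q = 36.9 + 0.047q → q* = 726.4706, p* = 71.0441.
At the ceiling p = 58.625, quantity supplied = (58.625 − 36.9)/0.047 = 462.234.
Willingness to pay at q' = 462.234: 111 − 0.055·462.234 = 85.5771.
Δq = 726.4706 − 462.234 = 264.2366; wedge = 85.5771 − 58.625 = 26.9521.
Welfare loss = ½ × 264.2366 × 26.9521 = 3560.87.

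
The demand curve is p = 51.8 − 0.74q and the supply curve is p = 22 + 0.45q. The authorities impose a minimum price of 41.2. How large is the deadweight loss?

Competitive equilibrium: 51.8 − 0.74q = 22 + 0.45q → q* = 25.042, p* = 33.2689.
At the floor p = 41.2, quantity demanded = (51.8 − 41.2)/0.74 = 14.3243.
Sellers' marginal cost at q' = 14.3243: 22 + 0.45·14.3243 = 28.4459.
Δq = 25.042 − 14.3243 = 10.7177; wedge = 41.2 − 28.4459 = 12.7541.
Deadweight loss = ½ × 10.7177 × 12.7541 = 68.35.

68.35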